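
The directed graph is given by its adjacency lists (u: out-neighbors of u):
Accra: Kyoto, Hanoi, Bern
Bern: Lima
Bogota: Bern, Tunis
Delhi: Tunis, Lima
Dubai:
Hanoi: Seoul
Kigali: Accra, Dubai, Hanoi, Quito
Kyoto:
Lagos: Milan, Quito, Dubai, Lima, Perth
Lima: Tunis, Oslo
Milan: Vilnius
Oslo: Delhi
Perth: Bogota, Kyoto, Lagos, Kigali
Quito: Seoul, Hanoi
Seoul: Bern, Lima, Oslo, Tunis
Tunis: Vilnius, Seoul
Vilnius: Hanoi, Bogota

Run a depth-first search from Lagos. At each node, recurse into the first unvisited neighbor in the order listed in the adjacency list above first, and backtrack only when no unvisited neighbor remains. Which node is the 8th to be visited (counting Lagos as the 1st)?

Tunis

Visit Lagos
Lagos → Milan
Milan → Vilnius
Vilnius → Hanoi
Hanoi → Seoul
Seoul → Bern
Bern → Lima
Lima → Tunis
Lima → Oslo
Oslo → Delhi
Vilnius → Bogota
Lagos → Quito
Lagos → Dubai
Lagos → Perth
Perth → Kyoto
Perth → Kigali
Kigali → Accra

Visit order: Lagos, Milan, Vilnius, Hanoi, Seoul, Bern, Lima, Tunis, Oslo, Delhi, Bogota, Quito, Dubai, Perth, Kyoto, Kigali, Accra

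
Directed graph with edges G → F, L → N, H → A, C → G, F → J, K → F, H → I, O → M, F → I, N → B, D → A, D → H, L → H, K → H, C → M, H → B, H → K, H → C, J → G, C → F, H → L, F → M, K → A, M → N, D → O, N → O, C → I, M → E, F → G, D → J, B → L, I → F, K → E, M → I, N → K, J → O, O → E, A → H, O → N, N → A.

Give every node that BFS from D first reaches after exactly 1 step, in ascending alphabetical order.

A, H, J, O

Level 0: D
Level 1: A, H, J, O
Level 2: B, C, E, G, I, K, L, M, N
Level 3: F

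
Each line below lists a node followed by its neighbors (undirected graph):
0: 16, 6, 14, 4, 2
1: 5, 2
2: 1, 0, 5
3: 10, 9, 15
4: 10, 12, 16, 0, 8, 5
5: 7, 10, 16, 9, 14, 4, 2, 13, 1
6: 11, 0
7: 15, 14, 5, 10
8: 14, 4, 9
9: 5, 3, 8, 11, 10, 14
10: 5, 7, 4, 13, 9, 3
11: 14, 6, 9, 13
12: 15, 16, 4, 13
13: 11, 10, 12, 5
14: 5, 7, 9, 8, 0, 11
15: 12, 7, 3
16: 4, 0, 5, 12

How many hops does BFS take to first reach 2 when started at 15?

Level 0: 15
Level 1: 3, 7, 12
Level 2: 4, 5, 9, 10, 13, 14, 16
Level 3: 0, 1, 2, 8, 11
Level 4: 6
2 first appears at level 3.

3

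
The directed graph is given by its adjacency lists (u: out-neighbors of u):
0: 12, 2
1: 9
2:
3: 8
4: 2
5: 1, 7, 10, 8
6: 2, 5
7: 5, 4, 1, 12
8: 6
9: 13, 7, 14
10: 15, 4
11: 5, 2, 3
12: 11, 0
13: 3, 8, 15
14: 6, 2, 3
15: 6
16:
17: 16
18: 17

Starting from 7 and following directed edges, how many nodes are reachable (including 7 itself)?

16

BFS from 7 visits: 7, 1, 4, 5, 12, 9, 2, 8, 10, 0, 11, 13, 14, 6, 15, 3
Reachable nodes: 16 of 19 total.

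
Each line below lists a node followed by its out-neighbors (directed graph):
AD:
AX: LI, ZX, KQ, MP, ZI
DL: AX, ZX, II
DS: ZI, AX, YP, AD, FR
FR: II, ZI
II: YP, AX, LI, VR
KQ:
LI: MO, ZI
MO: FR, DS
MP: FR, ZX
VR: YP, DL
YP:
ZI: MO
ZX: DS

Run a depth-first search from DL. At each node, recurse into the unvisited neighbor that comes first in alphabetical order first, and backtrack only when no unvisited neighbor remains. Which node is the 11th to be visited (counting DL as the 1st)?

YP

Visit DL
DL → AX
AX → KQ
AX → LI
LI → MO
MO → DS
DS → AD
DS → FR
FR → II
II → VR
VR → YP
FR → ZI
AX → MP
MP → ZX

Visit order: DL, AX, KQ, LI, MO, DS, AD, FR, II, VR, YP, ZI, MP, ZX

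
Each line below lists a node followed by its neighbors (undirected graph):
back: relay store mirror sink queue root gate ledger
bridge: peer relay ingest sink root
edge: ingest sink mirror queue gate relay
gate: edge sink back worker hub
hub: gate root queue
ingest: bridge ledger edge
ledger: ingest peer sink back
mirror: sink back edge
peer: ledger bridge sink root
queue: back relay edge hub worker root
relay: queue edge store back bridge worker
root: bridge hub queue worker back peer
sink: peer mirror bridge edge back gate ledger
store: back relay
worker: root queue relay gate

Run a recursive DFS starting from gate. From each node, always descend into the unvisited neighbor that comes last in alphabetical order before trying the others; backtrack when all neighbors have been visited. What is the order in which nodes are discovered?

gate -> worker -> root -> queue -> relay -> store -> back -> sink -> peer -> ledger -> ingest -> edge -> mirror -> bridge -> hub

Visit gate
gate → worker
worker → root
root → queue
queue → relay
relay → store
store → back
back → sink
sink → peer
peer → ledger
ledger → ingest
ingest → edge
edge → mirror
ingest → bridge
queue → hub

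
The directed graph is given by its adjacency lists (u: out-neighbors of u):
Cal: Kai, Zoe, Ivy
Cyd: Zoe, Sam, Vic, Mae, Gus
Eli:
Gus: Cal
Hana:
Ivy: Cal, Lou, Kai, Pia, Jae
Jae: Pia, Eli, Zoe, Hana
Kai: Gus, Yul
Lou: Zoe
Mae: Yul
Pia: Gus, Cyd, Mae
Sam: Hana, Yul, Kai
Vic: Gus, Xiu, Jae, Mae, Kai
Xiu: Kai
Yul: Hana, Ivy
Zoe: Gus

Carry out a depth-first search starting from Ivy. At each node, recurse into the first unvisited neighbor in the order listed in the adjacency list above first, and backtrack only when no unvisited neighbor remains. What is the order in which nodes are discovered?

Visit Ivy
Ivy → Cal
Cal → Kai
Kai → Gus
Kai → Yul
Yul → Hana
Cal → Zoe
Ivy → Lou
Ivy → Pia
Pia → Cyd
Cyd → Sam
Cyd → Vic
Vic → Xiu
Vic → Jae
Jae → Eli
Vic → Mae

Ivy Cal Kai Gus Yul Hana Zoe Lou Pia Cyd Sam Vic Xiu Jae Eli Mae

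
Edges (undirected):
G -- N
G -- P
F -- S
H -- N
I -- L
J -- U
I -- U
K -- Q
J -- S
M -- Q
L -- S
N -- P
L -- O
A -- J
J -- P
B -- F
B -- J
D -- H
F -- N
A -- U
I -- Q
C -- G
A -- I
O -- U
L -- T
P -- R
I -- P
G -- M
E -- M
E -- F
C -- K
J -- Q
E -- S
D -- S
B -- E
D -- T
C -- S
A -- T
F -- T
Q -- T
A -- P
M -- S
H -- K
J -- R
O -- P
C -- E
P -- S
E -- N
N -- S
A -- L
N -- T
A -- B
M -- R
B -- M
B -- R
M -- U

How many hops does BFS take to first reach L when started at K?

Level 0: K
Level 1: C, H, Q
Level 2: D, E, G, I, J, M, N, S, T
Level 3: A, B, F, L, P, R, U
Level 4: O
L first appears at level 3.

3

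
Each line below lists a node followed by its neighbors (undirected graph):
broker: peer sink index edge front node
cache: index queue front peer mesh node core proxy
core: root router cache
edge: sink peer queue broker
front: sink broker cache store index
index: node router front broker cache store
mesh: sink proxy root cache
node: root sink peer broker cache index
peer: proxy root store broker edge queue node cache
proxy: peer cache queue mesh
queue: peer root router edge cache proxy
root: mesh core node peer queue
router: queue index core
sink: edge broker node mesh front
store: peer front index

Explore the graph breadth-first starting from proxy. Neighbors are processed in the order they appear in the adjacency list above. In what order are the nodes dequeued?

Visit proxy; enqueue peer, cache, queue, mesh → queue [peer, cache, queue, mesh]
Visit peer; enqueue root, store, broker, edge, node → queue [cache, queue, mesh, root, store, broker, edge, node]
Visit cache; enqueue index, front, core → queue [queue, mesh, root, store, broker, edge, node, index, front, core]
Visit queue; enqueue router → queue [mesh, root, store, broker, edge, node, index, front, core, router]
Visit mesh; enqueue sink → queue [root, store, broker, edge, node, index, front, core, router, sink]
Visit root → queue [store, broker, edge, node, index, front, core, router, sink]
Visit store → queue [broker, edge, node, index, front, core, router, sink]
Visit broker → queue [edge, node, index, front, core, router, sink]
Visit edge → queue [node, index, front, core, router, sink]
Visit node → queue [index, front, core, router, sink]
Visit index → queue [front, core, router, sink]
Visit front → queue [core, router, sink]
Visit core → queue [router, sink]
Visit router → queue [sink]
Visit sink → queue []

proxy, peer, cache, queue, mesh, root, store, broker, edge, node, index, front, core, router, sink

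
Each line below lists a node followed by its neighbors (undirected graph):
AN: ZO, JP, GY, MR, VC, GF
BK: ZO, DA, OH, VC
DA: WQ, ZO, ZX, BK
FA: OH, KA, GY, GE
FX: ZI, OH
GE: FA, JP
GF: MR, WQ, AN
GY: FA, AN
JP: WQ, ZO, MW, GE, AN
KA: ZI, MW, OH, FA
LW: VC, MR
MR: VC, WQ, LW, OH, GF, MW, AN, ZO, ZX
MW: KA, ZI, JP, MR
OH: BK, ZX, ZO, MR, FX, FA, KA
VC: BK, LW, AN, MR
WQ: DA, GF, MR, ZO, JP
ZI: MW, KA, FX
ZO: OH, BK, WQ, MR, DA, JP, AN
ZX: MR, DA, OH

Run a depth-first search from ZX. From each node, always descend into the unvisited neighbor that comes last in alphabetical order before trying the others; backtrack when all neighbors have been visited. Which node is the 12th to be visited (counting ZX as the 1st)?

MW

Visit ZX
ZX → OH
OH → ZO
ZO → WQ
WQ → MR
MR → VC
VC → LW
VC → BK
BK → DA
VC → AN
AN → JP
JP → MW
MW → ZI
ZI → KA
KA → FA
FA → GY
FA → GE
ZI → FX
AN → GF

Visit order: ZX, OH, ZO, WQ, MR, VC, LW, BK, DA, AN, JP, MW, ZI, KA, FA, GY, GE, FX, GF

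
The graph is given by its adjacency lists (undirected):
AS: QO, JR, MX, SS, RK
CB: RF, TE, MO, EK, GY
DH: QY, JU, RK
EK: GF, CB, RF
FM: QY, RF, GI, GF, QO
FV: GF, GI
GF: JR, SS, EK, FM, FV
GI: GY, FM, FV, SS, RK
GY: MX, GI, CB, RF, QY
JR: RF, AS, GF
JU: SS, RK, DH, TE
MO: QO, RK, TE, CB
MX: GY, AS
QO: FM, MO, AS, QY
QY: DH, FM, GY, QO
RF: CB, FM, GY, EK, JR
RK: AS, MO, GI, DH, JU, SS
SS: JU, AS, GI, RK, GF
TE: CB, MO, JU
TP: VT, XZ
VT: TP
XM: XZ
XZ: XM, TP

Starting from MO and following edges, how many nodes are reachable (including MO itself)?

BFS from MO visits: MO, TE, RK, QO, CB, JU, SS, GI, DH, AS, QY, FM, RF, GY, EK, GF, FV, MX, JR
Reachable nodes: 19 of 23 total.

19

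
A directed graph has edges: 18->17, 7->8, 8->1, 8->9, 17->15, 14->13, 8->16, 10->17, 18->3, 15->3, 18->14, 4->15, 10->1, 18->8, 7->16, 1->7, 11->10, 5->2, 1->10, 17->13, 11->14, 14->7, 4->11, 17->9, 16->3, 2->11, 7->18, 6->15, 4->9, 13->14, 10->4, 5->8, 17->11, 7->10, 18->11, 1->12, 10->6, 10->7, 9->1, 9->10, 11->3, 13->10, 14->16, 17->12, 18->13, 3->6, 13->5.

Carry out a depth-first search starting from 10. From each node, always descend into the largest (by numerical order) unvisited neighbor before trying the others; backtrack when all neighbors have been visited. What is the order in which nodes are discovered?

10 -> 17 -> 15 -> 3 -> 6 -> 13 -> 14 -> 16 -> 7 -> 18 -> 11 -> 8 -> 9 -> 1 -> 12 -> 5 -> 2 -> 4

Visit 10
10 → 17
17 → 15
15 → 3
3 → 6
17 → 13
13 → 14
14 → 16
14 → 7
7 → 18
18 → 11
18 → 8
8 → 9
9 → 1
1 → 12
13 → 5
5 → 2
10 → 4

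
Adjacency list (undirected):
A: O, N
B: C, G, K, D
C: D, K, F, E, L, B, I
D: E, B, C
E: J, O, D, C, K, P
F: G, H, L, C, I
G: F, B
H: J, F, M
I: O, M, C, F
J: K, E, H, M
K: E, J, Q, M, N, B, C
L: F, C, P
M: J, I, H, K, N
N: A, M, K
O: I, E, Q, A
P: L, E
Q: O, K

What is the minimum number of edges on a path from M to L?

Level 0: M
Level 1: H, I, J, K, N
Level 2: A, B, C, E, F, O, Q
Level 3: D, G, L, P
L first appears at level 3.

3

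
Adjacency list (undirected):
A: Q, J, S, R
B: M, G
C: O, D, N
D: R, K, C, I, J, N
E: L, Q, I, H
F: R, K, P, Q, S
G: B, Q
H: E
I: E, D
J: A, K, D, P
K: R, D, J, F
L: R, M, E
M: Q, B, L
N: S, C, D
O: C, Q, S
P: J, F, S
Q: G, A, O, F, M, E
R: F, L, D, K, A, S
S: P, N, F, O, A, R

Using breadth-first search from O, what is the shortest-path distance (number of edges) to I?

Level 0: O
Level 1: C, Q, S
Level 2: A, D, E, F, G, M, N, P, R
Level 3: B, H, I, J, K, L
I first appears at level 3.

3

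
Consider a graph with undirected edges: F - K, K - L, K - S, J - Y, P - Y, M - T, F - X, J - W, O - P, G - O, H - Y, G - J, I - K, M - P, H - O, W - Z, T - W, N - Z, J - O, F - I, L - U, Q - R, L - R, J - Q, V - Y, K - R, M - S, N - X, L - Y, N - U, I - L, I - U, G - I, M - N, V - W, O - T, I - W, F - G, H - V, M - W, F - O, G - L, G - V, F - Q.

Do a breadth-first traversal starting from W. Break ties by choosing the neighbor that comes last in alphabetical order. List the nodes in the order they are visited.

Visit W; enqueue Z, V, T, M, J, I → queue [Z, V, T, M, J, I]
Visit Z; enqueue N → queue [V, T, M, J, I, N]
Visit V; enqueue Y, H, G → queue [T, M, J, I, N, Y, H, G]
Visit T; enqueue O → queue [M, J, I, N, Y, H, G, O]
Visit M; enqueue S, P → queue [J, I, N, Y, H, G, O, S, P]
Visit J; enqueue Q → queue [I, N, Y, H, G, O, S, P, Q]
Visit I; enqueue U, L, K, F → queue [N, Y, H, G, O, S, P, Q, U, L, K, F]
Visit N; enqueue X → queue [Y, H, G, O, S, P, Q, U, L, K, F, X]
Visit Y → queue [H, G, O, S, P, Q, U, L, K, F, X]
Visit H → queue [G, O, S, P, Q, U, L, K, F, X]
Visit G → queue [O, S, P, Q, U, L, K, F, X]
Visit O → queue [S, P, Q, U, L, K, F, X]
Visit S → queue [P, Q, U, L, K, F, X]
Visit P → queue [Q, U, L, K, F, X]
Visit Q; enqueue R → queue [U, L, K, F, X, R]
Visit U → queue [L, K, F, X, R]
Visit L → queue [K, F, X, R]
Visit K → queue [F, X, R]
Visit F → queue [X, R]
Visit X → queue [R]
Visit R → queue []

W, Z, V, T, M, J, I, N, Y, H, G, O, S, P, Q, U, L, K, F, X, R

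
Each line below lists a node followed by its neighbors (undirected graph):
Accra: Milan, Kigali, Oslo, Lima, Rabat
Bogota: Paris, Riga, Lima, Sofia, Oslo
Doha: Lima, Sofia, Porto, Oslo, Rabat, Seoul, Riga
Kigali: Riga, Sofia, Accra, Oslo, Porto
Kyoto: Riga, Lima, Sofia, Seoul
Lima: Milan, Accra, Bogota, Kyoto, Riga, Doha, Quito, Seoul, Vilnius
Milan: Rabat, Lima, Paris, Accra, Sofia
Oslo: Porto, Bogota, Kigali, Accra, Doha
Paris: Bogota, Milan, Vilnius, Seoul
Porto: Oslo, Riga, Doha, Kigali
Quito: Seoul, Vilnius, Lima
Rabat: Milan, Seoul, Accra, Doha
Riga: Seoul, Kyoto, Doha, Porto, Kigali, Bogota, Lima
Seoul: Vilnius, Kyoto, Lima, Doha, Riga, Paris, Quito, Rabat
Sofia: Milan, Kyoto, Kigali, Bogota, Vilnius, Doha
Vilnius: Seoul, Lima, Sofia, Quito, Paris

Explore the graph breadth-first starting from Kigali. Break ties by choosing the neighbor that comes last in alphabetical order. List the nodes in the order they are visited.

Visit Kigali; enqueue Sofia, Riga, Porto, Oslo, Accra → queue [Sofia, Riga, Porto, Oslo, Accra]
Visit Sofia; enqueue Vilnius, Milan, Kyoto, Doha, Bogota → queue [Riga, Porto, Oslo, Accra, Vilnius, Milan, Kyoto, Doha, Bogota]
Visit Riga; enqueue Seoul, Lima → queue [Porto, Oslo, Accra, Vilnius, Milan, Kyoto, Doha, Bogota, Seoul, Lima]
Visit Porto → queue [Oslo, Accra, Vilnius, Milan, Kyoto, Doha, Bogota, Seoul, Lima]
Visit Oslo → queue [Accra, Vilnius, Milan, Kyoto, Doha, Bogota, Seoul, Lima]
Visit Accra; enqueue Rabat → queue [Vilnius, Milan, Kyoto, Doha, Bogota, Seoul, Lima, Rabat]
Visit Vilnius; enqueue Quito, Paris → queue [Milan, Kyoto, Doha, Bogota, Seoul, Lima, Rabat, Quito, Paris]
Visit Milan → queue [Kyoto, Doha, Bogota, Seoul, Lima, Rabat, Quito, Paris]
Visit Kyoto → queue [Doha, Bogota, Seoul, Lima, Rabat, Quito, Paris]
Visit Doha → queue [Bogota, Seoul, Lima, Rabat, Quito, Paris]
Visit Bogota → queue [Seoul, Lima, Rabat, Quito, Paris]
Visit Seoul → queue [Lima, Rabat, Quito, Paris]
Visit Lima → queue [Rabat, Quito, Paris]
Visit Rabat → queue [Quito, Paris]
Visit Quito → queue [Paris]
Visit Paris → queue []

Kigali Sofia Riga Porto Oslo Accra Vilnius Milan Kyoto Doha Bogota Seoul Lima Rabat Quito Paris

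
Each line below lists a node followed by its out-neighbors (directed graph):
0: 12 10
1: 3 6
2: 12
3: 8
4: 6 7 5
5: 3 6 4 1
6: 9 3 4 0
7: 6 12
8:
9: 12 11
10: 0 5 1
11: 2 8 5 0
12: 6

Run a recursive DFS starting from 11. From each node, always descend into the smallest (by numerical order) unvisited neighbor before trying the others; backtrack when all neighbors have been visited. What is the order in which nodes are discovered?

Visit 11
11 → 0
0 → 10
10 → 1
1 → 3
3 → 8
1 → 6
6 → 4
4 → 5
4 → 7
7 → 12
6 → 9
11 → 2

11, 0, 10, 1, 3, 8, 6, 4, 5, 7, 12, 9, 2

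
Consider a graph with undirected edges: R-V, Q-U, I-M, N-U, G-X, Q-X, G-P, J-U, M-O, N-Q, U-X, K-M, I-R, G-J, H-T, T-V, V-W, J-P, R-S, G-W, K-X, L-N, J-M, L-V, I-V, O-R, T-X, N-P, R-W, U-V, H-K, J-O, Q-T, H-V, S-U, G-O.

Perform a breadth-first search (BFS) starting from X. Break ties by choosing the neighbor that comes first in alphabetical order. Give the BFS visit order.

X, G, K, Q, T, U, J, O, P, W, H, M, N, V, S, R, I, L

Visit X; enqueue G, K, Q, T, U → queue [G, K, Q, T, U]
Visit G; enqueue J, O, P, W → queue [K, Q, T, U, J, O, P, W]
Visit K; enqueue H, M → queue [Q, T, U, J, O, P, W, H, M]
Visit Q; enqueue N → queue [T, U, J, O, P, W, H, M, N]
Visit T; enqueue V → queue [U, J, O, P, W, H, M, N, V]
Visit U; enqueue S → queue [J, O, P, W, H, M, N, V, S]
Visit J → queue [O, P, W, H, M, N, V, S]
Visit O; enqueue R → queue [P, W, H, M, N, V, S, R]
Visit P → queue [W, H, M, N, V, S, R]
Visit W → queue [H, M, N, V, S, R]
Visit H → queue [M, N, V, S, R]
Visit M; enqueue I → queue [N, V, S, R, I]
Visit N; enqueue L → queue [V, S, R, I, L]
Visit V → queue [S, R, I, L]
Visit S → queue [R, I, L]
Visit R → queue [I, L]
Visit I → queue [L]
Visit L → queue []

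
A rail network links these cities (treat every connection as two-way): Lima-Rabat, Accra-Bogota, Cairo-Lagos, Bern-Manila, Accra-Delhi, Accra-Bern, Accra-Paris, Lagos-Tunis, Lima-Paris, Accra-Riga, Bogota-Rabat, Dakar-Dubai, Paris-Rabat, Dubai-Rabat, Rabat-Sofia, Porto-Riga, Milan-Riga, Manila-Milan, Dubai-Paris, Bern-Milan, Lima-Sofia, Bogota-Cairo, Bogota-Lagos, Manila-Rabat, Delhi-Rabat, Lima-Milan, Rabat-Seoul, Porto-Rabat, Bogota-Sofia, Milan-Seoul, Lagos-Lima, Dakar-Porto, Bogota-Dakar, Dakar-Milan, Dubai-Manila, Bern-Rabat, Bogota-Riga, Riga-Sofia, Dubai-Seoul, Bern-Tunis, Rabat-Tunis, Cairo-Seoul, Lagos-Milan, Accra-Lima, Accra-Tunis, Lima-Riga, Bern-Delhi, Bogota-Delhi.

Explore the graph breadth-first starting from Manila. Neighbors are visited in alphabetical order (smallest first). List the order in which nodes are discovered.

Manila, Bern, Dubai, Milan, Rabat, Accra, Delhi, Tunis, Dakar, Paris, Seoul, Lagos, Lima, Riga, Bogota, Porto, Sofia, Cairo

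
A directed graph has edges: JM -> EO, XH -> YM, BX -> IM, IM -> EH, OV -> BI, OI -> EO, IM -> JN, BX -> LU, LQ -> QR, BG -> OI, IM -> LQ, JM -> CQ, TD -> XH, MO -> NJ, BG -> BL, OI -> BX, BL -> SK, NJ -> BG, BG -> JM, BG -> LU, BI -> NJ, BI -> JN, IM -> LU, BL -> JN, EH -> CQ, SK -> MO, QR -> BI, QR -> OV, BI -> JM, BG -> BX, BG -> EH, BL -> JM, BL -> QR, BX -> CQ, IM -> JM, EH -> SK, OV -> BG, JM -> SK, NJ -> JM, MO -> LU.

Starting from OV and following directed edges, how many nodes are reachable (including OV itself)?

BFS from OV visits: OV, BG, BI, BL, BX, EH, JM, LU, OI, JN, NJ, QR, SK, CQ, IM, EO, MO, LQ
Reachable nodes: 18 of 21 total.

18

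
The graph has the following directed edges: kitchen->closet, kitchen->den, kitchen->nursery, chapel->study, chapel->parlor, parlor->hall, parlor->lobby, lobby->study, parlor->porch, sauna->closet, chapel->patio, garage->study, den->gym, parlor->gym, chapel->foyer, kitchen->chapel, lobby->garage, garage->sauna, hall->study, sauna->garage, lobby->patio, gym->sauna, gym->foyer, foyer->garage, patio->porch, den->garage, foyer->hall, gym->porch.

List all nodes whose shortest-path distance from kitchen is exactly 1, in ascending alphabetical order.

Level 0: kitchen
Level 1: chapel, closet, den, nursery
Level 2: foyer, garage, gym, parlor, patio, study
Level 3: hall, lobby, porch, sauna

chapel, closet, den, nursery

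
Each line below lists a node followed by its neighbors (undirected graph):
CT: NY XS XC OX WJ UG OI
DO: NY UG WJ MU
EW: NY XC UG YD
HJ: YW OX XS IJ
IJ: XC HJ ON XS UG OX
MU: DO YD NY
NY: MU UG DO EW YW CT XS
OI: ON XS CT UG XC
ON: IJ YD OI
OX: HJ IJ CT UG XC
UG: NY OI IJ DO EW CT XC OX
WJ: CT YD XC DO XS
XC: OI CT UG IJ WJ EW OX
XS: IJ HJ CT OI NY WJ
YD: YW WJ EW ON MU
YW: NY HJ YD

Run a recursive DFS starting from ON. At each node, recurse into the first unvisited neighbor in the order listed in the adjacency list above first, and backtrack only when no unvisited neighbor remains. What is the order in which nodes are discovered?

ON, IJ, XC, OI, XS, HJ, YW, NY, MU, DO, UG, EW, YD, WJ, CT, OX

Visit ON
ON → IJ
IJ → XC
XC → OI
OI → XS
XS → HJ
HJ → YW
YW → NY
NY → MU
MU → DO
DO → UG
UG → EW
EW → YD
YD → WJ
WJ → CT
CT → OX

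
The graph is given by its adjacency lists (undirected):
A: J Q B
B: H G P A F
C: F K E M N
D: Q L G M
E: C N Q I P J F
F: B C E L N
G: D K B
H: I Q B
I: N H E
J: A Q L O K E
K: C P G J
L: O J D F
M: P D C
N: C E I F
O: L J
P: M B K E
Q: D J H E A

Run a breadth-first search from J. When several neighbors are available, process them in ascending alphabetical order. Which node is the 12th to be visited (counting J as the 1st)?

Visit J; enqueue A, E, K, L, O, Q → queue [A, E, K, L, O, Q]
Visit A; enqueue B → queue [E, K, L, O, Q, B]
Visit E; enqueue C, F, I, N, P → queue [K, L, O, Q, B, C, F, I, N, P]
Visit K; enqueue G → queue [L, O, Q, B, C, F, I, N, P, G]
Visit L; enqueue D → queue [O, Q, B, C, F, I, N, P, G, D]
Visit O → queue [Q, B, C, F, I, N, P, G, D]
Visit Q; enqueue H → queue [B, C, F, I, N, P, G, D, H]
Visit B → queue [C, F, I, N, P, G, D, H]
Visit C; enqueue M → queue [F, I, N, P, G, D, H, M]
Visit F → queue [I, N, P, G, D, H, M]
Visit I → queue [N, P, G, D, H, M]
Visit N → queue [P, G, D, H, M]
Visit P → queue [G, D, H, M]
Visit G → queue [D, H, M]
Visit D → queue [H, M]
Visit H → queue [M]
Visit M → queue []

Visit order: J, A, E, K, L, O, Q, B, C, F, I, N, P, G, D, H, M

N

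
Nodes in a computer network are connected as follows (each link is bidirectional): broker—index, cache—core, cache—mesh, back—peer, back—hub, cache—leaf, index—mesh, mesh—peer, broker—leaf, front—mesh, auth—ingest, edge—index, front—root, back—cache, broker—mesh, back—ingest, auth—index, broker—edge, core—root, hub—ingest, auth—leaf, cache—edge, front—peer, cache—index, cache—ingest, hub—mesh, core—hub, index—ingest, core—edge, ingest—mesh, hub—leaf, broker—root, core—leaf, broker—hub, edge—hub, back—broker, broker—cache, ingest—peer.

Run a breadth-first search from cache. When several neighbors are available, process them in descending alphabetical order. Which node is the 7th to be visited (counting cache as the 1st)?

Visit cache; enqueue mesh, leaf, ingest, index, edge, core, broker, back → queue [mesh, leaf, ingest, index, edge, core, broker, back]
Visit mesh; enqueue peer, hub, front → queue [leaf, ingest, index, edge, core, broker, back, peer, hub, front]
Visit leaf; enqueue auth → queue [ingest, index, edge, core, broker, back, peer, hub, front, auth]
Visit ingest → queue [index, edge, core, broker, back, peer, hub, front, auth]
Visit index → queue [edge, core, broker, back, peer, hub, front, auth]
Visit edge → queue [core, broker, back, peer, hub, front, auth]
Visit core; enqueue root → queue [broker, back, peer, hub, front, auth, root]
Visit broker → queue [back, peer, hub, front, auth, root]
Visit back → queue [peer, hub, front, auth, root]
Visit peer → queue [hub, front, auth, root]
Visit hub → queue [front, auth, root]
Visit front → queue [auth, root]
Visit auth → queue [root]
Visit root → queue []

Visit order: cache, mesh, leaf, ingest, index, edge, core, broker, back, peer, hub, front, auth, root

core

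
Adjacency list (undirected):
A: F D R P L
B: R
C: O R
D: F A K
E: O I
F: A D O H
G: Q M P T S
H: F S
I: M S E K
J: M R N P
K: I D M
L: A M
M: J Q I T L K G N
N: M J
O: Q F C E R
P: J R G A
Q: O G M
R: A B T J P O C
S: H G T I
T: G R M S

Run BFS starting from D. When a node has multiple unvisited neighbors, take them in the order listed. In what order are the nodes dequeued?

Visit D; enqueue F, A, K → queue [F, A, K]
Visit F; enqueue O, H → queue [A, K, O, H]
Visit A; enqueue R, P, L → queue [K, O, H, R, P, L]
Visit K; enqueue I, M → queue [O, H, R, P, L, I, M]
Visit O; enqueue Q, C, E → queue [H, R, P, L, I, M, Q, C, E]
Visit H; enqueue S → queue [R, P, L, I, M, Q, C, E, S]
Visit R; enqueue B, T, J → queue [P, L, I, M, Q, C, E, S, B, T, J]
Visit P; enqueue G → queue [L, I, M, Q, C, E, S, B, T, J, G]
Visit L → queue [I, M, Q, C, E, S, B, T, J, G]
Visit I → queue [M, Q, C, E, S, B, T, J, G]
Visit M; enqueue N → queue [Q, C, E, S, B, T, J, G, N]
Visit Q → queue [C, E, S, B, T, J, G, N]
Visit C → queue [E, S, B, T, J, G, N]
Visit E → queue [S, B, T, J, G, N]
Visit S → queue [B, T, J, G, N]
Visit B → queue [T, J, G, N]
Visit T → queue [J, G, N]
Visit J → queue [G, N]
Visit G → queue [N]
Visit N → queue []

D F A K O H R P L I M Q C E S B T J G N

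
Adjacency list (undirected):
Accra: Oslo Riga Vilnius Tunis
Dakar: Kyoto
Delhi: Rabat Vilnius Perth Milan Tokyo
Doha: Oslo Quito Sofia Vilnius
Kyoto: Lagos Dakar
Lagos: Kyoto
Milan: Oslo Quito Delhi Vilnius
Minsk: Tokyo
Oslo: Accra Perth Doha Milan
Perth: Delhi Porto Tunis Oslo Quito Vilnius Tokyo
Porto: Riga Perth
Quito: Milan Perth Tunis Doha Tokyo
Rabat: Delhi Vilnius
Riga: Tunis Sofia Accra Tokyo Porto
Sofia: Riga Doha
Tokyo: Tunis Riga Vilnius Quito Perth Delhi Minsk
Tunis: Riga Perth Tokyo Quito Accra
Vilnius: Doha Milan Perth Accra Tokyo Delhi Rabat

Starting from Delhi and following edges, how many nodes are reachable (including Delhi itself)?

15

BFS from Delhi visits: Delhi, Vilnius, Tokyo, Rabat, Perth, Milan, Doha, Accra, Tunis, Riga, Quito, Minsk, Porto, Oslo, Sofia
Reachable nodes: 15 of 18 total.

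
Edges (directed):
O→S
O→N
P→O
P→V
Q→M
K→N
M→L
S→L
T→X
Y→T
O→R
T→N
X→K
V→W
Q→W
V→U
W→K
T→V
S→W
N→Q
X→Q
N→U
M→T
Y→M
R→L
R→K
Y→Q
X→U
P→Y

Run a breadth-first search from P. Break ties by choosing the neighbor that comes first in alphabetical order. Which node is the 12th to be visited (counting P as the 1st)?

T

Visit P; enqueue O, V, Y → queue [O, V, Y]
Visit O; enqueue N, R, S → queue [V, Y, N, R, S]
Visit V; enqueue U, W → queue [Y, N, R, S, U, W]
Visit Y; enqueue M, Q, T → queue [N, R, S, U, W, M, Q, T]
Visit N → queue [R, S, U, W, M, Q, T]
Visit R; enqueue K, L → queue [S, U, W, M, Q, T, K, L]
Visit S → queue [U, W, M, Q, T, K, L]
Visit U → queue [W, M, Q, T, K, L]
Visit W → queue [M, Q, T, K, L]
Visit M → queue [Q, T, K, L]
Visit Q → queue [T, K, L]
Visit T; enqueue X → queue [K, L, X]
Visit K → queue [L, X]
Visit L → queue [X]
Visit X → queue []

Visit order: P, O, V, Y, N, R, S, U, W, M, Q, T, K, L, X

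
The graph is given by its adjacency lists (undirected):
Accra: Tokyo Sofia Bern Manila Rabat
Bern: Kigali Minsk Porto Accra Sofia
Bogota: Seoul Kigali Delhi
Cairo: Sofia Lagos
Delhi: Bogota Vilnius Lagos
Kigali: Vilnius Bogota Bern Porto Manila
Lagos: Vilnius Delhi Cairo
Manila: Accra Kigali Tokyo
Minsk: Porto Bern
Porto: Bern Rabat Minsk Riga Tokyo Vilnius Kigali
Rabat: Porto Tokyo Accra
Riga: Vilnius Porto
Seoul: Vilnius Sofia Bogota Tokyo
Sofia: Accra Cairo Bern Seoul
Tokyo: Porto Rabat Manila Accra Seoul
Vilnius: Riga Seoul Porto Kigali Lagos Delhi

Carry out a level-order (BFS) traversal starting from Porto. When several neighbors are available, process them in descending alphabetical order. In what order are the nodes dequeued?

Visit Porto; enqueue Vilnius, Tokyo, Riga, Rabat, Minsk, Kigali, Bern → queue [Vilnius, Tokyo, Riga, Rabat, Minsk, Kigali, Bern]
Visit Vilnius; enqueue Seoul, Lagos, Delhi → queue [Tokyo, Riga, Rabat, Minsk, Kigali, Bern, Seoul, Lagos, Delhi]
Visit Tokyo; enqueue Manila, Accra → queue [Riga, Rabat, Minsk, Kigali, Bern, Seoul, Lagos, Delhi, Manila, Accra]
Visit Riga → queue [Rabat, Minsk, Kigali, Bern, Seoul, Lagos, Delhi, Manila, Accra]
Visit Rabat → queue [Minsk, Kigali, Bern, Seoul, Lagos, Delhi, Manila, Accra]
Visit Minsk → queue [Kigali, Bern, Seoul, Lagos, Delhi, Manila, Accra]
Visit Kigali; enqueue Bogota → queue [Bern, Seoul, Lagos, Delhi, Manila, Accra, Bogota]
Visit Bern; enqueue Sofia → queue [Seoul, Lagos, Delhi, Manila, Accra, Bogota, Sofia]
Visit Seoul → queue [Lagos, Delhi, Manila, Accra, Bogota, Sofia]
Visit Lagos; enqueue Cairo → queue [Delhi, Manila, Accra, Bogota, Sofia, Cairo]
Visit Delhi → queue [Manila, Accra, Bogota, Sofia, Cairo]
Visit Manila → queue [Accra, Bogota, Sofia, Cairo]
Visit Accra → queue [Bogota, Sofia, Cairo]
Visit Bogota → queue [Sofia, Cairo]
Visit Sofia → queue [Cairo]
Visit Cairo → queue []

Porto, Vilnius, Tokyo, Riga, Rabat, Minsk, Kigali, Bern, Seoul, Lagos, Delhi, Manila, Accra, Bogota, Sofia, Cairo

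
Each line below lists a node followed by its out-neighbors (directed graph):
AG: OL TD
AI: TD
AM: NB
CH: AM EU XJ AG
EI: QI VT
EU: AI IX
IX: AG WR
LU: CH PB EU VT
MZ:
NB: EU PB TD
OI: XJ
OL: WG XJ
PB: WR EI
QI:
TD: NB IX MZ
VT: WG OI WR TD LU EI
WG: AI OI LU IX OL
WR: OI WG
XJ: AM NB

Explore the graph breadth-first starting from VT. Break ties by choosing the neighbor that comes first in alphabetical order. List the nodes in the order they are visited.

VT, EI, LU, OI, TD, WG, WR, QI, CH, EU, PB, XJ, IX, MZ, NB, AI, OL, AG, AM

Visit VT; enqueue EI, LU, OI, TD, WG, WR → queue [EI, LU, OI, TD, WG, WR]
Visit EI; enqueue QI → queue [LU, OI, TD, WG, WR, QI]
Visit LU; enqueue CH, EU, PB → queue [OI, TD, WG, WR, QI, CH, EU, PB]
Visit OI; enqueue XJ → queue [TD, WG, WR, QI, CH, EU, PB, XJ]
Visit TD; enqueue IX, MZ, NB → queue [WG, WR, QI, CH, EU, PB, XJ, IX, MZ, NB]
Visit WG; enqueue AI, OL → queue [WR, QI, CH, EU, PB, XJ, IX, MZ, NB, AI, OL]
Visit WR → queue [QI, CH, EU, PB, XJ, IX, MZ, NB, AI, OL]
Visit QI → queue [CH, EU, PB, XJ, IX, MZ, NB, AI, OL]
Visit CH; enqueue AG, AM → queue [EU, PB, XJ, IX, MZ, NB, AI, OL, AG, AM]
Visit EU → queue [PB, XJ, IX, MZ, NB, AI, OL, AG, AM]
Visit PB → queue [XJ, IX, MZ, NB, AI, OL, AG, AM]
Visit XJ → queue [IX, MZ, NB, AI, OL, AG, AM]
Visit IX → queue [MZ, NB, AI, OL, AG, AM]
Visit MZ → queue [NB, AI, OL, AG, AM]
Visit NB → queue [AI, OL, AG, AM]
Visit AI → queue [OL, AG, AM]
Visit OL → queue [AG, AM]
Visit AG → queue [AM]
Visit AM → queue []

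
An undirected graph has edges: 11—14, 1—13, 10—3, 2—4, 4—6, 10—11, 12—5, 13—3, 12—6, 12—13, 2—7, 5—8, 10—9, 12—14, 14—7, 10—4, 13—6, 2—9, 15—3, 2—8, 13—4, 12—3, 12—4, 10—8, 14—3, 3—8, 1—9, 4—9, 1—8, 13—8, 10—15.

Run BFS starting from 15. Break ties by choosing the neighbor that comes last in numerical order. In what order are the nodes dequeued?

Visit 15; enqueue 10, 3 → queue [10, 3]
Visit 10; enqueue 11, 9, 8, 4 → queue [3, 11, 9, 8, 4]
Visit 3; enqueue 14, 13, 12 → queue [11, 9, 8, 4, 14, 13, 12]
Visit 11 → queue [9, 8, 4, 14, 13, 12]
Visit 9; enqueue 2, 1 → queue [8, 4, 14, 13, 12, 2, 1]
Visit 8; enqueue 5 → queue [4, 14, 13, 12, 2, 1, 5]
Visit 4; enqueue 6 → queue [14, 13, 12, 2, 1, 5, 6]
Visit 14; enqueue 7 → queue [13, 12, 2, 1, 5, 6, 7]
Visit 13 → queue [12, 2, 1, 5, 6, 7]
Visit 12 → queue [2, 1, 5, 6, 7]
Visit 2 → queue [1, 5, 6, 7]
Visit 1 → queue [5, 6, 7]
Visit 5 → queue [6, 7]
Visit 6 → queue [7]
Visit 7 → queue []

15 10 3 11 9 8 4 14 13 12 2 1 5 6 7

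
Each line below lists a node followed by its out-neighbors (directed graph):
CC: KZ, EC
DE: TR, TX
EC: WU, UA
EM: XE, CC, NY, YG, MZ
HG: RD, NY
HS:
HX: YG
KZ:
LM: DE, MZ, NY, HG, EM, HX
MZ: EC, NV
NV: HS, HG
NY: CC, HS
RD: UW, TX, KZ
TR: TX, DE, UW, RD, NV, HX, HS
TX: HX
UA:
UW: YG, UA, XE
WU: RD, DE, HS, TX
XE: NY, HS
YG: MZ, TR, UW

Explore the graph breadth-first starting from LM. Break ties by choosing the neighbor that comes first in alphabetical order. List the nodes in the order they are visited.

LM, DE, EM, HG, HX, MZ, NY, TR, TX, CC, XE, YG, RD, EC, NV, HS, UW, KZ, UA, WU

Visit LM; enqueue DE, EM, HG, HX, MZ, NY → queue [DE, EM, HG, HX, MZ, NY]
Visit DE; enqueue TR, TX → queue [EM, HG, HX, MZ, NY, TR, TX]
Visit EM; enqueue CC, XE, YG → queue [HG, HX, MZ, NY, TR, TX, CC, XE, YG]
Visit HG; enqueue RD → queue [HX, MZ, NY, TR, TX, CC, XE, YG, RD]
Visit HX → queue [MZ, NY, TR, TX, CC, XE, YG, RD]
Visit MZ; enqueue EC, NV → queue [NY, TR, TX, CC, XE, YG, RD, EC, NV]
Visit NY; enqueue HS → queue [TR, TX, CC, XE, YG, RD, EC, NV, HS]
Visit TR; enqueue UW → queue [TX, CC, XE, YG, RD, EC, NV, HS, UW]
Visit TX → queue [CC, XE, YG, RD, EC, NV, HS, UW]
Visit CC; enqueue KZ → queue [XE, YG, RD, EC, NV, HS, UW, KZ]
Visit XE → queue [YG, RD, EC, NV, HS, UW, KZ]
Visit YG → queue [RD, EC, NV, HS, UW, KZ]
Visit RD → queue [EC, NV, HS, UW, KZ]
Visit EC; enqueue UA, WU → queue [NV, HS, UW, KZ, UA, WU]
Visit NV → queue [HS, UW, KZ, UA, WU]
Visit HS → queue [UW, KZ, UA, WU]
Visit UW → queue [KZ, UA, WU]
Visit KZ → queue [UA, WU]
Visit UA → queue [WU]
Visit WU → queue []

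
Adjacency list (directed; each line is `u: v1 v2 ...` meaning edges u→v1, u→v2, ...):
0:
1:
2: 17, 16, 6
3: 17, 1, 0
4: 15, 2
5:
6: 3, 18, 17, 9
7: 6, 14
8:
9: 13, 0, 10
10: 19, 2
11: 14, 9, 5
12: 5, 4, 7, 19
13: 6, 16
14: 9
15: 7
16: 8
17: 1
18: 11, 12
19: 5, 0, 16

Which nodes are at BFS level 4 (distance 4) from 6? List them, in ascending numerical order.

Level 0: 6
Level 1: 3, 9, 17, 18
Level 2: 0, 1, 10, 11, 12, 13
Level 3: 2, 4, 5, 7, 14, 16, 19
Level 4: 8, 15

8, 15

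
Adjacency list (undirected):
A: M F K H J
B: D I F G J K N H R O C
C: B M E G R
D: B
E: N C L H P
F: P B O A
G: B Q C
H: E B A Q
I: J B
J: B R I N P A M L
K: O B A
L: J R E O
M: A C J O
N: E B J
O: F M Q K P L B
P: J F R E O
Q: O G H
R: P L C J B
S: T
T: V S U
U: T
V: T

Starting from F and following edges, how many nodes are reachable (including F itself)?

BFS from F visits: F, P, B, O, A, J, R, E, D, I, G, K, N, H, C, M, Q, L
Reachable nodes: 18 of 22 total.

18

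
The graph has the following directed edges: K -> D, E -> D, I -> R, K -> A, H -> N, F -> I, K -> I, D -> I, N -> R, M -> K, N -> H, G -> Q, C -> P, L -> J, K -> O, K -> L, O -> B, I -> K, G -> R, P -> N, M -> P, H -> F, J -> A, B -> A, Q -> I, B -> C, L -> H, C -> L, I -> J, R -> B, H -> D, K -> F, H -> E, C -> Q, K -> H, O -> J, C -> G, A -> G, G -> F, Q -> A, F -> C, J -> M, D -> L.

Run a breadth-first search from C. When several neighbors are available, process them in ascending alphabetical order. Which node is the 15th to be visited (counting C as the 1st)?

Visit C; enqueue G, L, P, Q → queue [G, L, P, Q]
Visit G; enqueue F, R → queue [L, P, Q, F, R]
Visit L; enqueue H, J → queue [P, Q, F, R, H, J]
Visit P; enqueue N → queue [Q, F, R, H, J, N]
Visit Q; enqueue A, I → queue [F, R, H, J, N, A, I]
Visit F → queue [R, H, J, N, A, I]
Visit R; enqueue B → queue [H, J, N, A, I, B]
Visit H; enqueue D, E → queue [J, N, A, I, B, D, E]
Visit J; enqueue M → queue [N, A, I, B, D, E, M]
Visit N → queue [A, I, B, D, E, M]
Visit A → queue [I, B, D, E, M]
Visit I; enqueue K → queue [B, D, E, M, K]
Visit B → queue [D, E, M, K]
Visit D → queue [E, M, K]
Visit E → queue [M, K]
Visit M → queue [K]
Visit K; enqueue O → queue [O]
Visit O → queue []

Visit order: C, G, L, P, Q, F, R, H, J, N, A, I, B, D, E, M, K, O

E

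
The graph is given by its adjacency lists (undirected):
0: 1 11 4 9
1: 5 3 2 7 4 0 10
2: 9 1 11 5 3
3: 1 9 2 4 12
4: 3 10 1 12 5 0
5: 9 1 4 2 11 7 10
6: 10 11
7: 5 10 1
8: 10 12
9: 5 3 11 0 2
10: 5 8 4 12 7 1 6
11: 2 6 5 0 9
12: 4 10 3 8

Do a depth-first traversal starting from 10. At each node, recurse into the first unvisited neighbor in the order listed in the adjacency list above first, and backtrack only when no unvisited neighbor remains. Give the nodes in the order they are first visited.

10, 5, 9, 3, 1, 2, 11, 6, 0, 4, 12, 8, 7

Visit 10
10 → 5
5 → 9
9 → 3
3 → 1
1 → 2
2 → 11
11 → 6
11 → 0
0 → 4
4 → 12
12 → 8
1 → 7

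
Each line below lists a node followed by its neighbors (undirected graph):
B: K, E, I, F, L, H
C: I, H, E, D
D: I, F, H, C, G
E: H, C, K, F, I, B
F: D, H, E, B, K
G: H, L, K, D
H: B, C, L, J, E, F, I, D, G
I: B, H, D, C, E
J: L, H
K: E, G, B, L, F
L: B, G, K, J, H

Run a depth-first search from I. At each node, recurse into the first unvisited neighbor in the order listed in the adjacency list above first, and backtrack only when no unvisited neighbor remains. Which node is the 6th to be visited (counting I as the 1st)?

Visit I
I → B
B → K
K → E
E → H
H → C
C → D
D → F
D → G
G → L
L → J

Visit order: I, B, K, E, H, C, D, F, G, L, J

C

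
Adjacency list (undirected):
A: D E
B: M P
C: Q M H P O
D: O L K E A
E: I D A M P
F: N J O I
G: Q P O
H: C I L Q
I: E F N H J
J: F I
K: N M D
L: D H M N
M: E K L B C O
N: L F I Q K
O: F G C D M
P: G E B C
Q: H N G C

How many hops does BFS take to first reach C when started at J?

3

Level 0: J
Level 1: F, I
Level 2: E, H, N, O
Level 3: A, C, D, G, K, L, M, P, Q
Level 4: B
C first appears at level 3.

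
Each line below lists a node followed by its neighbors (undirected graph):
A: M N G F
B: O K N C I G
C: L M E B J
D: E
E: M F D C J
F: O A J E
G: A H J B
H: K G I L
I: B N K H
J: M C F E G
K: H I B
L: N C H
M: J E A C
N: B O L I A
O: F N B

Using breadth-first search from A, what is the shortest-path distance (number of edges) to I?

2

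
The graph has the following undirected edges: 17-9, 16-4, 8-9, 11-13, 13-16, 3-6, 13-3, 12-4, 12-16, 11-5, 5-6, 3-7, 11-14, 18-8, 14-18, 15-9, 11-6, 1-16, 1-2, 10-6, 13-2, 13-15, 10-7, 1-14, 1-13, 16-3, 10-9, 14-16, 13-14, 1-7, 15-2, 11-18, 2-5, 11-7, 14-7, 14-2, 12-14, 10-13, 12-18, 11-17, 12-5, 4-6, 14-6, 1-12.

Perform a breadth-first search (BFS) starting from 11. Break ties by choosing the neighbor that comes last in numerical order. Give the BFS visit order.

11 18 17 14 13 7 6 5 12 8 9 16 2 1 15 10 3 4

Visit 11; enqueue 18, 17, 14, 13, 7, 6, 5 → queue [18, 17, 14, 13, 7, 6, 5]
Visit 18; enqueue 12, 8 → queue [17, 14, 13, 7, 6, 5, 12, 8]
Visit 17; enqueue 9 → queue [14, 13, 7, 6, 5, 12, 8, 9]
Visit 14; enqueue 16, 2, 1 → queue [13, 7, 6, 5, 12, 8, 9, 16, 2, 1]
Visit 13; enqueue 15, 10, 3 → queue [7, 6, 5, 12, 8, 9, 16, 2, 1, 15, 10, 3]
Visit 7 → queue [6, 5, 12, 8, 9, 16, 2, 1, 15, 10, 3]
Visit 6; enqueue 4 → queue [5, 12, 8, 9, 16, 2, 1, 15, 10, 3, 4]
Visit 5 → queue [12, 8, 9, 16, 2, 1, 15, 10, 3, 4]
Visit 12 → queue [8, 9, 16, 2, 1, 15, 10, 3, 4]
Visit 8 → queue [9, 16, 2, 1, 15, 10, 3, 4]
Visit 9 → queue [16, 2, 1, 15, 10, 3, 4]
Visit 16 → queue [2, 1, 15, 10, 3, 4]
Visit 2 → queue [1, 15, 10, 3, 4]
Visit 1 → queue [15, 10, 3, 4]
Visit 15 → queue [10, 3, 4]
Visit 10 → queue [3, 4]
Visit 3 → queue [4]
Visit 4 → queue []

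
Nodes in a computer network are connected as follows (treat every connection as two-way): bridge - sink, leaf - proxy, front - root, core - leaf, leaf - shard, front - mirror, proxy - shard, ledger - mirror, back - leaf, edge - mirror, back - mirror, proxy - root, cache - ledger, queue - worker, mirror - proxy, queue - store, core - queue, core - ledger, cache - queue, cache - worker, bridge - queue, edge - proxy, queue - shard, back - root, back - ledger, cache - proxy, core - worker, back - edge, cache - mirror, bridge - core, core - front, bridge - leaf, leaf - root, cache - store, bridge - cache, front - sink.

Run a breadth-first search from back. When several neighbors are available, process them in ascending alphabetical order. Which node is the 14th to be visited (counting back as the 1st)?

Visit back; enqueue edge, leaf, ledger, mirror, root → queue [edge, leaf, ledger, mirror, root]
Visit edge; enqueue proxy → queue [leaf, ledger, mirror, root, proxy]
Visit leaf; enqueue bridge, core, shard → queue [ledger, mirror, root, proxy, bridge, core, shard]
Visit ledger; enqueue cache → queue [mirror, root, proxy, bridge, core, shard, cache]
Visit mirror; enqueue front → queue [root, proxy, bridge, core, shard, cache, front]
Visit root → queue [proxy, bridge, core, shard, cache, front]
Visit proxy → queue [bridge, core, shard, cache, front]
Visit bridge; enqueue queue, sink → queue [core, shard, cache, front, queue, sink]
Visit core; enqueue worker → queue [shard, cache, front, queue, sink, worker]
Visit shard → queue [cache, front, queue, sink, worker]
Visit cache; enqueue store → queue [front, queue, sink, worker, store]
Visit front → queue [queue, sink, worker, store]
Visit queue → queue [sink, worker, store]
Visit sink → queue [worker, store]
Visit worker → queue [store]
Visit store → queue []

Visit order: back, edge, leaf, ledger, mirror, root, proxy, bridge, core, shard, cache, front, queue, sink, worker, store

sink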